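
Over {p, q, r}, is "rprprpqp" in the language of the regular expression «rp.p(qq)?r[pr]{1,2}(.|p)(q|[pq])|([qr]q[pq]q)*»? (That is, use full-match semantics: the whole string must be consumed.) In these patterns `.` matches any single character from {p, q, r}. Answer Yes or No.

Yes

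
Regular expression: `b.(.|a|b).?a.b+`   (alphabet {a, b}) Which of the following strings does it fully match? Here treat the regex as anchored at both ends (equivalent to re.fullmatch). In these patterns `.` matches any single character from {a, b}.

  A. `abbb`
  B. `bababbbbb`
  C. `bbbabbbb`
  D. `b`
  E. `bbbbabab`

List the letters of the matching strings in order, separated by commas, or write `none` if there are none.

A → no match — must start with `b`
B → match
C → match
D → no match
E → no match

B, C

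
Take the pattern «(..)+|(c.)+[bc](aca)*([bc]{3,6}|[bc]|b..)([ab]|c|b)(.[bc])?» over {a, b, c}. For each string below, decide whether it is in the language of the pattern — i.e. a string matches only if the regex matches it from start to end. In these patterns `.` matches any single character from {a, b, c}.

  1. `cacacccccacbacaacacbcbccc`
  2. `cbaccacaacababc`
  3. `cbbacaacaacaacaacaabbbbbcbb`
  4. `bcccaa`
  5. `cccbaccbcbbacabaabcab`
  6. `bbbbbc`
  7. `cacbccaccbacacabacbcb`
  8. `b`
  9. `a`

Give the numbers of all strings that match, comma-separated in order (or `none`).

1 → no match
2 → no match
3 → no match
4. `bcccaa` → match
5 → no match
6. `bbbbbc` → match
7 → no match
8. `b` → no match
9. `a` → no match

4, 6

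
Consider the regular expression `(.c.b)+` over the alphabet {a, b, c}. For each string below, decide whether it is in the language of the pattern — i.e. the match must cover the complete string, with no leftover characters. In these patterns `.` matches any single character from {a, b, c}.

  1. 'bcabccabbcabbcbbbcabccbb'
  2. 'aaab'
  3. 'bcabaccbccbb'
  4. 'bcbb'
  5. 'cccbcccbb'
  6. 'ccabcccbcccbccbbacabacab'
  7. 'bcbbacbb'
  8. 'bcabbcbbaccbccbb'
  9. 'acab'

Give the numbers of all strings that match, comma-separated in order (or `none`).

1, 3, 4, 6, 7, 8, 9

1 → match
2 → no match
3 → match
4 → match
5 → no match
6 → match
7 → match
8 → match
9 → match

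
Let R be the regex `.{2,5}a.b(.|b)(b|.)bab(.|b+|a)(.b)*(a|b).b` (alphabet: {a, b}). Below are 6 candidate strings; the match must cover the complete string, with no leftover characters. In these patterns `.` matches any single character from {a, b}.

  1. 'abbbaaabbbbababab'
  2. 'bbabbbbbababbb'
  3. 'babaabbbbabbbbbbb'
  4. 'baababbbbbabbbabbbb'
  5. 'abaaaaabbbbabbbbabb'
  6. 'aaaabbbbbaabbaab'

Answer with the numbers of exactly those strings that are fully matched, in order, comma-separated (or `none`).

1 → match
2 → match
3 → match
4 → match
5 → match
6 → no match

1, 2, 3, 4, 5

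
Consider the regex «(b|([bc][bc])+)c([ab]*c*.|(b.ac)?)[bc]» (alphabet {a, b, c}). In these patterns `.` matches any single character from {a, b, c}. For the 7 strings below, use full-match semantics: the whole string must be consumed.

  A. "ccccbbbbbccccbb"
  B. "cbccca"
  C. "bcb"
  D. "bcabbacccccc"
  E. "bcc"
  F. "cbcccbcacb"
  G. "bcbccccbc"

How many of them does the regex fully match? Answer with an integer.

6

A → match
B. "cbccca" → no match
C. "bcb" → match
D. "bcabbacccccc" → match
E. "bcc" → match
F. "cbcccbcacb" → match
G. "bcbccccbc" → match
Total matched: 6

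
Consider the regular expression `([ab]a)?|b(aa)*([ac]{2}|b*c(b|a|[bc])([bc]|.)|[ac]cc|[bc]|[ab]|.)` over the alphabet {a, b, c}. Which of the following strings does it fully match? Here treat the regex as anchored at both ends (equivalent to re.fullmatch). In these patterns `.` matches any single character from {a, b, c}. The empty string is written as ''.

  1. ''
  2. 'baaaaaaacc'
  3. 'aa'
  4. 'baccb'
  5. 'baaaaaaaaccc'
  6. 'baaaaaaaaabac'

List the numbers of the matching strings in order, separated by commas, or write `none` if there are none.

1, 2, 3, 5

1 → match
2 → match
3 → match
4 → no match
5 → match
6 → no match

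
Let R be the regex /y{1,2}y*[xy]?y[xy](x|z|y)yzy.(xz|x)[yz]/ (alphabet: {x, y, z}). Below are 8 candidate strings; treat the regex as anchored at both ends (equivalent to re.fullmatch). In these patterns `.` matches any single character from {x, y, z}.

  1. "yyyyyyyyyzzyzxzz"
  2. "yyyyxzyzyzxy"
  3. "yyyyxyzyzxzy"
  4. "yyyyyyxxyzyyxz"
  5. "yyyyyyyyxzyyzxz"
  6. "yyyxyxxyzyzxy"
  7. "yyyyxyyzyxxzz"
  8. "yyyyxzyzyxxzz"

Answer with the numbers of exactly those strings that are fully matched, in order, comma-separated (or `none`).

2, 3, 4, 6, 7, 8

1 → no match
2 → match
3 → match
4 → match
5 → no match
6 → match
7 → match
8 → match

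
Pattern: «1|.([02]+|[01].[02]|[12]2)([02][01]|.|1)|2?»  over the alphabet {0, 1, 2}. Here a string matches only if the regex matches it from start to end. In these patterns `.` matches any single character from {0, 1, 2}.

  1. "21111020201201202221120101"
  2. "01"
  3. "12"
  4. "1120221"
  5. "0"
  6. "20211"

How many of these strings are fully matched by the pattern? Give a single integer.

0

1 → no match
2. "01" → no match
3. "12" → no match
4. "1120221" → no match
5. "0" → no match
6. "20211" → no match
Total matched: 0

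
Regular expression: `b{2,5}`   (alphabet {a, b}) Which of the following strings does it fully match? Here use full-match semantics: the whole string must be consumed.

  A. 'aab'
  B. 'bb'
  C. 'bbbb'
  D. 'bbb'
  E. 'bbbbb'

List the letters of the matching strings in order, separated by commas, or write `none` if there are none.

A → no match — must start with 'b'
B → match
C → match
D → match
E → match

B, C, D, E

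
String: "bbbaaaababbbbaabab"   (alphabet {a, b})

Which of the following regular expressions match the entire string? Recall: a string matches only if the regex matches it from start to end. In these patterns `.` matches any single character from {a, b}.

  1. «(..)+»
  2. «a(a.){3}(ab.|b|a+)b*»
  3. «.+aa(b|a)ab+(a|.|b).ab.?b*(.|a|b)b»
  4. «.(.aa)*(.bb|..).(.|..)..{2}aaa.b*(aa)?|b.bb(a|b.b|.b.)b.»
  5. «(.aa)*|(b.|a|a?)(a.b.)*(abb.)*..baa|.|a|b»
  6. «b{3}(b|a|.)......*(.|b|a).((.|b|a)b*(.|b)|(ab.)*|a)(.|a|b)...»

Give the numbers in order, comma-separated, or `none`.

1, 3, 6

1 → match
2 → no match — must start with "aa"
3 → match
4 → no match
5 → no match
6 → match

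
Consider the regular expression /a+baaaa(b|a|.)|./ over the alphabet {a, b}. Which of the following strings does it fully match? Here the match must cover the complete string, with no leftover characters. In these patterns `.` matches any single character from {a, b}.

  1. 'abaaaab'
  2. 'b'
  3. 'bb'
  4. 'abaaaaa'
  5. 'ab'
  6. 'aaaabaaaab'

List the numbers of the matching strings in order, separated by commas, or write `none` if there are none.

1, 2, 4, 6

1. 'abaaaab' → match
2. 'b' → match
3. 'bb' → no match
4. 'abaaaaa' → match
5. 'ab' → no match
6. 'aaaabaaaab' → match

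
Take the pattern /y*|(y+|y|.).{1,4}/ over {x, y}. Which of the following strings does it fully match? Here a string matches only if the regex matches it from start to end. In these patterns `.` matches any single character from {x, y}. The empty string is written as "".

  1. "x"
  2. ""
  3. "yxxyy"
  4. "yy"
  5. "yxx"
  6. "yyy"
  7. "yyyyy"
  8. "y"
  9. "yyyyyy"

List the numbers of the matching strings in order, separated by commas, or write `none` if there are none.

1 → no match
2 → match
3 → match
4 → match
5 → match
6 → match
7 → match
8 → match
9 → match

2, 3, 4, 5, 6, 7, 8, 9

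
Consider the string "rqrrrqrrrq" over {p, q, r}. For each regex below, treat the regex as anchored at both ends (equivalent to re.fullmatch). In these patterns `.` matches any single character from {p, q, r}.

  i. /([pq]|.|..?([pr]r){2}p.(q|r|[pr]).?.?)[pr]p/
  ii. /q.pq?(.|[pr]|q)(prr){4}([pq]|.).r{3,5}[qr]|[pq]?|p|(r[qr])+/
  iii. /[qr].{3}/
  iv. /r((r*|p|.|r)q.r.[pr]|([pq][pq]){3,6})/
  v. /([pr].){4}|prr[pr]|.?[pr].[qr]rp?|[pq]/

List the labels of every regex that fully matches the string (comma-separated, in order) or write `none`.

i → no match — must end with "p"
ii → match
iii → no match
iv → no match
v → no match

ii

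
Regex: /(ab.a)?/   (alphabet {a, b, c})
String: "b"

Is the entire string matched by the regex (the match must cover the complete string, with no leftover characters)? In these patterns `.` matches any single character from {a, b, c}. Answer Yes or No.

No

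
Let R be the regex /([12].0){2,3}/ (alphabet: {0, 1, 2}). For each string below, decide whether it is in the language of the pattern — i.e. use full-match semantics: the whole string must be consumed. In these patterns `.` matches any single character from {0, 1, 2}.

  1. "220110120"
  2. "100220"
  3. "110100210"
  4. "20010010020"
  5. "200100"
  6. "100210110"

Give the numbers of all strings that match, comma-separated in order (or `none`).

1, 2, 3, 5, 6

1. "220110120" → match
2. "100220" → match
3. "110100210" → match
4. "20010010020" → no match
5. "200100" → match
6. "100210110" → match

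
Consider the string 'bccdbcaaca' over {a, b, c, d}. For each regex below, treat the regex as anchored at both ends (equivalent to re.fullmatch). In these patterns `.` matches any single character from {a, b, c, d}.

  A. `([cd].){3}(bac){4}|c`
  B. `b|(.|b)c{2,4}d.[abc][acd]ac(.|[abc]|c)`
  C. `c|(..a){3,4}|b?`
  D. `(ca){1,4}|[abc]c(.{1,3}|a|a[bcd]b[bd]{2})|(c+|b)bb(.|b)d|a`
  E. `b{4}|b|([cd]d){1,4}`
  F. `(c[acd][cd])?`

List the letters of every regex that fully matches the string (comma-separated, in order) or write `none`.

A → no match
B → match
C → no match
D → no match
E → no match
F → no match

B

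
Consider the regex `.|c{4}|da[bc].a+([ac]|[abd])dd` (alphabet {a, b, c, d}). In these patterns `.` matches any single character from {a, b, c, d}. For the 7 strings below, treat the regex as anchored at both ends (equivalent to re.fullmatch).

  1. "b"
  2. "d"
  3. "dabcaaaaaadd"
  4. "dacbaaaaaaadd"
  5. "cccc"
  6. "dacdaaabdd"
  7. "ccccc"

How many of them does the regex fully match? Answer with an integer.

6

1 → match
2 → match
3 → match
4 → match
5 → match
6 → match
7 → no match
Total matched: 6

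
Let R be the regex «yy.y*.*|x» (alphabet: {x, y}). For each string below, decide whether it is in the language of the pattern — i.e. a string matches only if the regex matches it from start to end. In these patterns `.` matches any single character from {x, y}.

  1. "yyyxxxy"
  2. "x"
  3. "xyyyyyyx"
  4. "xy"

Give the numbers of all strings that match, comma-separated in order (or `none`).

1 → match
2 → match
3 → no match
4 → no match

1, 2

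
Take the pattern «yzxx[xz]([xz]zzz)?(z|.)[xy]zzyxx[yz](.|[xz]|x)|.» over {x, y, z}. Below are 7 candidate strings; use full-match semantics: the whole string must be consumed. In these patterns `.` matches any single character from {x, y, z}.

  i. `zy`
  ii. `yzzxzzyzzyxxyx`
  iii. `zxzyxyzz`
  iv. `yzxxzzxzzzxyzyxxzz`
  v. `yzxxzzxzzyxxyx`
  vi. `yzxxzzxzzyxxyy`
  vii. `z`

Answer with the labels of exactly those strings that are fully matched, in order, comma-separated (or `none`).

i → no match
ii → no match
iii → no match
iv → no match
v → match
vi → match
vii → match

v, vi, vii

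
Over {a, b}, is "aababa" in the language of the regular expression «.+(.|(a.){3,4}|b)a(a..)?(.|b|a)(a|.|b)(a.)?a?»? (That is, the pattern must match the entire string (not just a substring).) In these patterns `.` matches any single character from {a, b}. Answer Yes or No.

Yes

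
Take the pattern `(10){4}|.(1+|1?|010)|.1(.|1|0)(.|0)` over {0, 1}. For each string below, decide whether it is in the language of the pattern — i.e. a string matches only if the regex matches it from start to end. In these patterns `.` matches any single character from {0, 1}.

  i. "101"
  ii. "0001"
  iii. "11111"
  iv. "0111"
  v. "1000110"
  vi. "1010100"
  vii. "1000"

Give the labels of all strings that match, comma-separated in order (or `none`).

iii, iv

i → no match
ii → no match
iii → match
iv → match
v → no match
vi → no match
vii → no match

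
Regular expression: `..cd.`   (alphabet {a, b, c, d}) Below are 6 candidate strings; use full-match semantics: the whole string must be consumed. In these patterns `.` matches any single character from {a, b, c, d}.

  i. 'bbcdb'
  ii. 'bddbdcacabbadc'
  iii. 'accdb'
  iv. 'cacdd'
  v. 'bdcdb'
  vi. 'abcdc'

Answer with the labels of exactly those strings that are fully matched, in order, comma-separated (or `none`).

i, iii, iv, v, vi

i → match
ii → no match
iii → match
iv → match
v → match
vi → match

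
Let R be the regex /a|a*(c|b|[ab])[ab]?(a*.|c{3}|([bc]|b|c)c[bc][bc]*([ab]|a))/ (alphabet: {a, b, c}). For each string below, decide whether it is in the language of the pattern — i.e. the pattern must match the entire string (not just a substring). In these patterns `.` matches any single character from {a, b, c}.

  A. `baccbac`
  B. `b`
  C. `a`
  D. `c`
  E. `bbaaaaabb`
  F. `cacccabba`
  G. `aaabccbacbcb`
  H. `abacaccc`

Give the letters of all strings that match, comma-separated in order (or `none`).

C

A → no match
B → no match
C → match
D → no match
E → no match
F → no match
G → no match
H → no match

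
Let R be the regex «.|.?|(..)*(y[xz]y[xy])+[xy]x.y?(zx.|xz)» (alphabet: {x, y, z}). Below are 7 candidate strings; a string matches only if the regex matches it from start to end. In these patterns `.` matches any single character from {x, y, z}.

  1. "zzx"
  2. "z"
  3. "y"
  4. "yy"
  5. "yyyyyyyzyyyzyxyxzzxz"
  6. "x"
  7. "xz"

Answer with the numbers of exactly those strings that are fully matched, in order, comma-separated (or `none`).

1 → no match
2 → match
3 → match
4 → no match
5 → match
6 → match
7 → no match

2, 3, 5, 6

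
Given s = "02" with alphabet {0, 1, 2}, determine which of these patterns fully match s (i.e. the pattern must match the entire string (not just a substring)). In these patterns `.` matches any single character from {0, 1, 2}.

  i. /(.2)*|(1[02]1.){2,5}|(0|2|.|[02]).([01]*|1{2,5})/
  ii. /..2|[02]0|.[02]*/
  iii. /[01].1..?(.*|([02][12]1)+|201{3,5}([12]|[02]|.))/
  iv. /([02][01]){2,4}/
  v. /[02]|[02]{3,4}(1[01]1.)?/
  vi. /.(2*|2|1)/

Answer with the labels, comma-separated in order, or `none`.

i → match
ii → match
iii → no match
iv → no match
v → no match
vi → match

i, ii, vi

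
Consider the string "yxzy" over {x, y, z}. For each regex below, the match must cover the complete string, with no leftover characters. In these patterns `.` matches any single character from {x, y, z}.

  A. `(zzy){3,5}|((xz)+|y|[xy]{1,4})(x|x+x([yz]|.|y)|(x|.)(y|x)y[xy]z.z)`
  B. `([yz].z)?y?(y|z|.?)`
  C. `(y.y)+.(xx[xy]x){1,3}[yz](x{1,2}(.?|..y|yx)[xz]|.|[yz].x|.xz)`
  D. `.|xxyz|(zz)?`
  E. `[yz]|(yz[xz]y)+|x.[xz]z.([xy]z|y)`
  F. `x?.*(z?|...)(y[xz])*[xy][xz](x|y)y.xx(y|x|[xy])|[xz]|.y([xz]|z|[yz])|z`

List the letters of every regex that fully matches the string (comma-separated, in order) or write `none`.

A → no match
B → match
C → no match
D → no match
E → no match
F → no match

B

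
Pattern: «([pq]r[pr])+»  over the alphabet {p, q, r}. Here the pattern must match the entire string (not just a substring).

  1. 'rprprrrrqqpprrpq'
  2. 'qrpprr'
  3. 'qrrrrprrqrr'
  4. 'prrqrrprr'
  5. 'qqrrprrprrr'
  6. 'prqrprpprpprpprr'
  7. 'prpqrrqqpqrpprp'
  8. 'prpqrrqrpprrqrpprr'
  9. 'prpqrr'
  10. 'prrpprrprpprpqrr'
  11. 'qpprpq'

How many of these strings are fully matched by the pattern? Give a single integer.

4

1 → no match
2 → match
3 → no match
4 → match
5 → no match
6 → no match
7 → no match
8 → match
9 → match
10 → no match
11 → no match
Total matched: 4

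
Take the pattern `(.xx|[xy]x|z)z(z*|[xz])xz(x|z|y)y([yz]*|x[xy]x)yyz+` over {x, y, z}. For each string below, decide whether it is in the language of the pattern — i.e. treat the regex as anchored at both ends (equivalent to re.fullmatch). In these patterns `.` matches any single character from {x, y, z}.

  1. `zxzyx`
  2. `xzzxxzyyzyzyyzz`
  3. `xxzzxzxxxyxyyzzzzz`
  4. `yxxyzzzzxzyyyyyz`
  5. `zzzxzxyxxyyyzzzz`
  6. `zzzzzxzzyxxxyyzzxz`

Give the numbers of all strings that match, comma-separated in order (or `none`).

1 → no match — must end with `z`
2 → no match
3 → no match
4 → no match
5 → no match
6 → no match

none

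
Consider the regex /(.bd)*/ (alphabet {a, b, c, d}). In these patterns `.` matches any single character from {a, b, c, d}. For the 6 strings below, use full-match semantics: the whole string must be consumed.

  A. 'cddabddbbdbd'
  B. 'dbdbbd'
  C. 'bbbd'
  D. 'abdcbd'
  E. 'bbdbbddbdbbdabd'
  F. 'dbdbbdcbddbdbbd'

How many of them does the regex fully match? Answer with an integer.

4

A → no match
B → match
C → no match
D → match
E → match
F → match
Total matched: 4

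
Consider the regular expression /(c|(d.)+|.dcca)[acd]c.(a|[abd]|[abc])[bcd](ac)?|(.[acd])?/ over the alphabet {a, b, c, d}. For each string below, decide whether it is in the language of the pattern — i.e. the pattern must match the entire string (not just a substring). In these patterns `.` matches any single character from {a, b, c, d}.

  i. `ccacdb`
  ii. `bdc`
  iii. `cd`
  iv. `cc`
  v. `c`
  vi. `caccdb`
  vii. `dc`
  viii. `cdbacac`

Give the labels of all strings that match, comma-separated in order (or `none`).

i → no match
ii → no match
iii → match
iv → match
v → no match
vi → match
vii → match
viii → no match

iii, iv, vi, vii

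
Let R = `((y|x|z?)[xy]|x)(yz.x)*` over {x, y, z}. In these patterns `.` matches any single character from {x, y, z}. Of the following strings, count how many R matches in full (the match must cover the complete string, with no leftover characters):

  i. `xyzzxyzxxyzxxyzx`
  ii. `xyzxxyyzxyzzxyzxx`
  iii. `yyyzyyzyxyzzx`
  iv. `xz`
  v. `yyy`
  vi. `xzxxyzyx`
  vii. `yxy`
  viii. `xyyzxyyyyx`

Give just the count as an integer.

0

i → no match
ii → no match
iii → no match
iv → no match
v → no match
vi → no match
vii → no match
viii → no match
Total matched: 0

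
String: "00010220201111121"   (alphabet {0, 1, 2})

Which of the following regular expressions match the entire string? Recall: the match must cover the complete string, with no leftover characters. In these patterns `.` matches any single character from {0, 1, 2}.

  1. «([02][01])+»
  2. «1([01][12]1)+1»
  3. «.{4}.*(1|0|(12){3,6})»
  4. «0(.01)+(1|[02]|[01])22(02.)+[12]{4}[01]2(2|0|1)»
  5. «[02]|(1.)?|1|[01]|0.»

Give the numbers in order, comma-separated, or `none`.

3, 4

1 → no match
2 → no match — must start with "1"
3 → match
4 → match
5 → no match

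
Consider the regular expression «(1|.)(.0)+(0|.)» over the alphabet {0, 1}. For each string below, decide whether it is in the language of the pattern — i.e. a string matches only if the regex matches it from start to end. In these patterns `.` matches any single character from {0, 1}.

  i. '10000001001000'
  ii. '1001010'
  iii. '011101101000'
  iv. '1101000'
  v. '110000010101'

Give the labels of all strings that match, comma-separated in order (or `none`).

v

i → no match
ii → no match
iii → no match
iv → no match
v → match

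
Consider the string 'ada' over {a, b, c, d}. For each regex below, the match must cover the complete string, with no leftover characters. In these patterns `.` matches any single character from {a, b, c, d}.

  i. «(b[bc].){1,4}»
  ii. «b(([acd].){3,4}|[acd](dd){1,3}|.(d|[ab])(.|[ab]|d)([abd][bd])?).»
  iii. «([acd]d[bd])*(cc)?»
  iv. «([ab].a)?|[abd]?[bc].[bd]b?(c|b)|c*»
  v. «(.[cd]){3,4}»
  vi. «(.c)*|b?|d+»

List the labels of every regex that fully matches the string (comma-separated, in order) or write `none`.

i → no match — must start with 'b'
ii → no match — must start with 'b'
iii → no match
iv → match
v → no match
vi → no match

iv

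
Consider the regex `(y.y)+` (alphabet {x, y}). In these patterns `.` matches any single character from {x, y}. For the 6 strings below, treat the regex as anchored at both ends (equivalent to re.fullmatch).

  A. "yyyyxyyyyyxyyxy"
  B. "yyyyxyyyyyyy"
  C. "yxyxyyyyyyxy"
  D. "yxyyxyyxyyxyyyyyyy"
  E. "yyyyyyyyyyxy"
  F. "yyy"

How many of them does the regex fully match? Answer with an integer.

5

A → match
B → match
C → no match
D → match
E → match
F → match
Total matched: 5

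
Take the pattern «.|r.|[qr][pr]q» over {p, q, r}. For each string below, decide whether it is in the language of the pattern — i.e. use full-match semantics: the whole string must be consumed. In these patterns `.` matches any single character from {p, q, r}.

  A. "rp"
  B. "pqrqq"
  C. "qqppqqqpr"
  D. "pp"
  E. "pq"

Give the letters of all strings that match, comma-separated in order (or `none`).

A

A. "rp" → match
B. "pqrqq" → no match
C. "qqppqqqpr" → no match
D. "pp" → no match
E. "pq" → no match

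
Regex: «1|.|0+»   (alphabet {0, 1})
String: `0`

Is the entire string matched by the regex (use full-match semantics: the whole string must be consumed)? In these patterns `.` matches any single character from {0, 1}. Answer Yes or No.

Yes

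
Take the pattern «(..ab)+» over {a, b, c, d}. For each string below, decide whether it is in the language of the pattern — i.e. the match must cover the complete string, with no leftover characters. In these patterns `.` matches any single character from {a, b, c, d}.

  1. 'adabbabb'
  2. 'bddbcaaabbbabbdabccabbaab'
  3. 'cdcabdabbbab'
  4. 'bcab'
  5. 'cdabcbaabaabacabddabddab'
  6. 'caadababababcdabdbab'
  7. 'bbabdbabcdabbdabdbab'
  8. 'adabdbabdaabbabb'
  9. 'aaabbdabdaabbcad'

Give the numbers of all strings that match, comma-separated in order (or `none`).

4, 7

1 → no match — must end with 'ab'
2 → no match
3 → no match
4 → match
5 → no match
6 → no match
7 → match
8 → no match — must end with 'ab'
9 → no match — must end with 'ab'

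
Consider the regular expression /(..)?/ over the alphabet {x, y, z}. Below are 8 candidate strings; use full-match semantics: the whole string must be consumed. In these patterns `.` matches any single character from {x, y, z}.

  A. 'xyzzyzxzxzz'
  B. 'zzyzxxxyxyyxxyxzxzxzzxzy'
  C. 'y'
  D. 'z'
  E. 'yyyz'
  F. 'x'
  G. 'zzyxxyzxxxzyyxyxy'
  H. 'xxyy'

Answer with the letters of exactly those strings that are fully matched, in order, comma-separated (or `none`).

A. 'xyzzyzxzxzz' → no match
B → no match
C. 'y' → no match
D. 'z' → no match
E. 'yyyz' → no match
F. 'x' → no match
G → no match
H. 'xxyy' → no match

none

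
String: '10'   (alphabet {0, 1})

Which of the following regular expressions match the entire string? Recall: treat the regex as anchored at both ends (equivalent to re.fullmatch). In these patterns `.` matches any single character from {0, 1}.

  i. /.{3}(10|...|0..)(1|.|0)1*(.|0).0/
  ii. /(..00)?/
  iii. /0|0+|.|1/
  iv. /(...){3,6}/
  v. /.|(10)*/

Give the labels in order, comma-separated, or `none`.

v

i → no match
ii → no match
iii → no match
iv → no match
v → match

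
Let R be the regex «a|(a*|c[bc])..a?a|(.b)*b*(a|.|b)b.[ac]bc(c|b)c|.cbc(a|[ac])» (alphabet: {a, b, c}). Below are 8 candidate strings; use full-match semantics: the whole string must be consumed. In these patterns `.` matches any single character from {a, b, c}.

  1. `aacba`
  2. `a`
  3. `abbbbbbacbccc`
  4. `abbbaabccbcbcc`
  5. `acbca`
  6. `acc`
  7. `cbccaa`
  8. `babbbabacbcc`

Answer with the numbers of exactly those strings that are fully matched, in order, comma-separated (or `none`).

1, 2, 3, 5, 7

1 → match
2 → match
3 → match
4 → no match
5 → match
6 → no match
7 → match
8 → no match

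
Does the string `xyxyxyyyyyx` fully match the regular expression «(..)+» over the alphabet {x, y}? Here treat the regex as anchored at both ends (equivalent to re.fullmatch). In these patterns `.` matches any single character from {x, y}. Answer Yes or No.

No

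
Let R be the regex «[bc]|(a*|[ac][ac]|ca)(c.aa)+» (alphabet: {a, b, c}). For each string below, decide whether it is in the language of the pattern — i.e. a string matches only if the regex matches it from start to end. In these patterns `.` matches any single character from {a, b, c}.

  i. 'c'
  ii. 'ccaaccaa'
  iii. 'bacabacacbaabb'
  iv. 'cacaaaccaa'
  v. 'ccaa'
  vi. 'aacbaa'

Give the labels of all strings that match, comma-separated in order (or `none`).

i, ii, iv, v, vi

i. 'c' → match
ii. 'ccaaccaa' → match
iii → no match
iv. 'cacaaaccaa' → match
v. 'ccaa' → match
vi. 'aacbaa' → match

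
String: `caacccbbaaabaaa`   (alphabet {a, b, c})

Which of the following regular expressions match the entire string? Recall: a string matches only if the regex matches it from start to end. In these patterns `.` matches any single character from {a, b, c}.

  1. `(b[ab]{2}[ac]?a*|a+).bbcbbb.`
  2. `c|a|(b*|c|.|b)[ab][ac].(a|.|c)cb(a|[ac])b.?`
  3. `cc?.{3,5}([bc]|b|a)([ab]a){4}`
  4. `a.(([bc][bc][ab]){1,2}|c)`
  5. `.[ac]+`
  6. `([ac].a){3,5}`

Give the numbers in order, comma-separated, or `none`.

3

1 → no match
2 → no match
3 → match
4 → no match — must start with `a`
5 → no match
6 → no match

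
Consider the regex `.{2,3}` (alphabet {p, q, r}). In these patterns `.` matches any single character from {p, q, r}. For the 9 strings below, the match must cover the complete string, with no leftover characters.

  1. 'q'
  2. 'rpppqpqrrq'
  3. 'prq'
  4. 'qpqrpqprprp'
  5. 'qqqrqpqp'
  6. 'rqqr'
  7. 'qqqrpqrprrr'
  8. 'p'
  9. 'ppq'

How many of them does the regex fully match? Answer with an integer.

2

1 → no match
2 → no match
3 → match
4 → no match
5 → no match
6 → no match
7 → no match
8 → no match
9 → match
Total matched: 2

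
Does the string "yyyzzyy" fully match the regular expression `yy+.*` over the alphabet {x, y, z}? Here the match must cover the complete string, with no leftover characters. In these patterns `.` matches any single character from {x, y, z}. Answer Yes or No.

Yes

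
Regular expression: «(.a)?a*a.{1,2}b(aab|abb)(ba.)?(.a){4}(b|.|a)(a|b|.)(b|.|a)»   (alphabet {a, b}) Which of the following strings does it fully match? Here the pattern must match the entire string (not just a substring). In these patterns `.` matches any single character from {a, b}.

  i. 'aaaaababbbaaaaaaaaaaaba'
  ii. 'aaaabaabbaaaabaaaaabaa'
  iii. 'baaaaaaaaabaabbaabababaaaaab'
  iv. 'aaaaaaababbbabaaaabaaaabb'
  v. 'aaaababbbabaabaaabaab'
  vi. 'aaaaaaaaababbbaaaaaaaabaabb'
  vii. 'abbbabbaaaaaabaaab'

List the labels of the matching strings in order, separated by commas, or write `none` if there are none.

i → match
ii → match
iii → match
iv → match
v → no match
vi → match
vii → match

i, ii, iii, iv, vi, vii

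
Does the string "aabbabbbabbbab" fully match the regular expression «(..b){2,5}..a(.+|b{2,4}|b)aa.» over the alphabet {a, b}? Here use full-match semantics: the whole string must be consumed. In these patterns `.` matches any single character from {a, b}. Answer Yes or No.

No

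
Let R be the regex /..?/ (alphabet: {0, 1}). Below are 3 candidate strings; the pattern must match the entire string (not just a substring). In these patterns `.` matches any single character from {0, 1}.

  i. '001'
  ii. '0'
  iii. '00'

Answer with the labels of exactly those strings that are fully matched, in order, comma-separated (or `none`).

ii, iii

i → no match
ii → match
iii → match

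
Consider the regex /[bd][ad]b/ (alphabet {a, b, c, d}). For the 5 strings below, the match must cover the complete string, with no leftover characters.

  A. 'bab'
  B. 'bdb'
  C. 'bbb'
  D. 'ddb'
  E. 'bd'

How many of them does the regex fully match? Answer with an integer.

3

A → match
B → match
C → no match
D → match
E → no match — must end with 'b'
Total matched: 3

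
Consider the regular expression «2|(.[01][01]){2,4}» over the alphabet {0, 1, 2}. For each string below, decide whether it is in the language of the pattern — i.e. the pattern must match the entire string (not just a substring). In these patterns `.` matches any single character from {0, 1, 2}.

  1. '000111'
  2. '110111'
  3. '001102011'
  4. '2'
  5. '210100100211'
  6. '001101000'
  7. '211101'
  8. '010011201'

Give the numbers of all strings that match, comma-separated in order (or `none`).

1, 2, 4, 5, 6, 7, 8

1 → match
2 → match
3 → no match
4 → match
5 → match
6 → match
7 → match
8 → match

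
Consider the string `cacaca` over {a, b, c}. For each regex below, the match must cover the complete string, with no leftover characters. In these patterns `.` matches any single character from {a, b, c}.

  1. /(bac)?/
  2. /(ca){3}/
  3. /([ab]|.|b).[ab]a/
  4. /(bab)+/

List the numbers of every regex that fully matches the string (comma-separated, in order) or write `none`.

1 → no match
2 → match
3 → no match
4 → no match — must start with `bab`

2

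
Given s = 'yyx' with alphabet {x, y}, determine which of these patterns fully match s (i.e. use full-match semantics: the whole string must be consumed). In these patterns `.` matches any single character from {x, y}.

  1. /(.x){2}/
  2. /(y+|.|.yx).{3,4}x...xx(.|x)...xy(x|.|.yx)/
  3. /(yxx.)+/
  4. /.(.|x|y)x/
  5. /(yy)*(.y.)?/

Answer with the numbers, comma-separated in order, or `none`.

1 → no match
2 → no match
3 → no match — must start with 'yxx'
4 → match
5 → match

4, 5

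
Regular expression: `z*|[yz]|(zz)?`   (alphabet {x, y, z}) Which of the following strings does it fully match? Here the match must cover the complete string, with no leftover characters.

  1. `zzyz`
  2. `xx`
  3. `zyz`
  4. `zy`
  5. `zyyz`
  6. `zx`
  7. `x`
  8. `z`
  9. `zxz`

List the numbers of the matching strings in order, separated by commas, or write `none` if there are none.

1 → no match
2 → no match
3 → no match
4 → no match
5 → no match
6 → no match
7 → no match
8 → match
9 → no match

8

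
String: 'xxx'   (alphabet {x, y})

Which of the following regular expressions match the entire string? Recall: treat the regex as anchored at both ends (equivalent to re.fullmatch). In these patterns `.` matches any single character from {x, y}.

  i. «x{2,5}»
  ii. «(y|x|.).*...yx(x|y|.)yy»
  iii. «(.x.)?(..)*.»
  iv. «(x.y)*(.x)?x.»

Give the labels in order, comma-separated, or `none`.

i, iii

i → match
ii → no match — must end with 'yy'
iii → match
iv → no match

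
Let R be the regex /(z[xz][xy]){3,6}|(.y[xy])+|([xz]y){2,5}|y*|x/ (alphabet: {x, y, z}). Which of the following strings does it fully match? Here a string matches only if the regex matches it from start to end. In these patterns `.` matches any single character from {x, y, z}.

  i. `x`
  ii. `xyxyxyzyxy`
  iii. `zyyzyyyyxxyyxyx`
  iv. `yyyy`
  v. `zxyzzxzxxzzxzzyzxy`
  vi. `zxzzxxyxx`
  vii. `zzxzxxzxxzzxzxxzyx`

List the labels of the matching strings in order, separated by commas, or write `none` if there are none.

i, ii, iii, iv, v

i → match
ii → match
iii → match
iv → match
v → match
vi → no match
vii → no match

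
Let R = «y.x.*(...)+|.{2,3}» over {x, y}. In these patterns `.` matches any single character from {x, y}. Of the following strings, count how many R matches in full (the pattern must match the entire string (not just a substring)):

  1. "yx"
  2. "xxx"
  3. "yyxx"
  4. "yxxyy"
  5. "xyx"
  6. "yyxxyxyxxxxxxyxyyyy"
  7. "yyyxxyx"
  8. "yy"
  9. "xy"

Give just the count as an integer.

6

1. "yx" → match
2. "xxx" → match
3. "yyxx" → no match
4. "yxxyy" → no match
5. "xyx" → match
6 → match
7. "yyyxxyx" → no match
8. "yy" → match
9. "xy" → match
Total matched: 6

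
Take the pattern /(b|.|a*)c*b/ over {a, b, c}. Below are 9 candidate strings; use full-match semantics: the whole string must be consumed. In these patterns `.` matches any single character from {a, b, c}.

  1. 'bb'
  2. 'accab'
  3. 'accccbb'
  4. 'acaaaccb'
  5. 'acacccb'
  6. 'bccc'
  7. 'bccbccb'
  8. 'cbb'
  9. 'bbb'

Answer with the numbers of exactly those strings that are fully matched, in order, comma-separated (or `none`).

1 → match
2 → no match
3 → no match
4 → no match
5 → no match
6 → no match — must end with 'b'
7 → no match
8 → no match
9 → no match

1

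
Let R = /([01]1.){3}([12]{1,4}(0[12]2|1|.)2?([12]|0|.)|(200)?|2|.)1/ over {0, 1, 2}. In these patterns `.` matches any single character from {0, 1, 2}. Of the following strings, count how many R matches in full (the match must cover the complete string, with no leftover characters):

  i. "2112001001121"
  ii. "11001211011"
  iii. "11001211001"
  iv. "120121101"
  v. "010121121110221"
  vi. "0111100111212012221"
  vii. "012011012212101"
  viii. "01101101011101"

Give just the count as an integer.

5

i → no match
ii → match
iii → match
iv → no match
v → no match
vi → match
vii → match
viii → match
Total matched: 5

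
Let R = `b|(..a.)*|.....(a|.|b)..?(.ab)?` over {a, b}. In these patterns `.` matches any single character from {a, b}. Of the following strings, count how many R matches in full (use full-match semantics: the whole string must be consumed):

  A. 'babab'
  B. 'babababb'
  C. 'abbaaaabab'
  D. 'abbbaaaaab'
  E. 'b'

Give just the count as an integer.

A → no match
B → match
C → match
D → match
E → match
Total matched: 4

4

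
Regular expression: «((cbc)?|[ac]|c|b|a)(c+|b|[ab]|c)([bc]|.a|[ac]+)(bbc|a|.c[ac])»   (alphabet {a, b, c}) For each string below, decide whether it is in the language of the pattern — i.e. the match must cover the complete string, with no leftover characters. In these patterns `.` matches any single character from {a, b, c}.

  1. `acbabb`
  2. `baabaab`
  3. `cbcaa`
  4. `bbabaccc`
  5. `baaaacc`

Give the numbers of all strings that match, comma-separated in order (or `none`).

3, 5

1. `acbabb` → no match
2. `baabaab` → no match
3. `cbcaa` → match
4. `bbabaccc` → no match
5. `baaaacc` → match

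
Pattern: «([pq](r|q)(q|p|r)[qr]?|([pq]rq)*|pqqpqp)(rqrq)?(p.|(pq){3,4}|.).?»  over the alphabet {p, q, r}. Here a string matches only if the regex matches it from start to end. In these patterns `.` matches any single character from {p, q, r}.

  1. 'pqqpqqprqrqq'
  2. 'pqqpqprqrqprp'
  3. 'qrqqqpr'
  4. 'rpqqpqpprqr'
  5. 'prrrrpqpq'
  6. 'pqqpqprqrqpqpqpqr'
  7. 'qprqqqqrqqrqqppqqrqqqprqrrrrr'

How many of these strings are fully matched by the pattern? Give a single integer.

1. 'pqqpqqprqrqq' → no match
2 → match
3. 'qrqqqpr' → no match
4. 'rpqqpqpprqr' → no match
5. 'prrrrpqpq' → no match
6 → match
7 → no match
Total matched: 2

2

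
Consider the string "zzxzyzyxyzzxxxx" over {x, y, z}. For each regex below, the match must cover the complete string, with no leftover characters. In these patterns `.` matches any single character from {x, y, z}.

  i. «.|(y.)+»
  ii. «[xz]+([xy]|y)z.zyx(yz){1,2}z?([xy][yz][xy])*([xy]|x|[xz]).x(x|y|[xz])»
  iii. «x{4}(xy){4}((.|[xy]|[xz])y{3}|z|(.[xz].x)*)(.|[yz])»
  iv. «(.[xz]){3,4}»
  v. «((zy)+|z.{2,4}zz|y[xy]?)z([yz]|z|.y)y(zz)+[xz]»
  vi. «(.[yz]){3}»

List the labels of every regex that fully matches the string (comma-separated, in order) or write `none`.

ii

i → no match
ii → match
iii → no match — must start with "x"
iv → no match
v → no match
vi → no match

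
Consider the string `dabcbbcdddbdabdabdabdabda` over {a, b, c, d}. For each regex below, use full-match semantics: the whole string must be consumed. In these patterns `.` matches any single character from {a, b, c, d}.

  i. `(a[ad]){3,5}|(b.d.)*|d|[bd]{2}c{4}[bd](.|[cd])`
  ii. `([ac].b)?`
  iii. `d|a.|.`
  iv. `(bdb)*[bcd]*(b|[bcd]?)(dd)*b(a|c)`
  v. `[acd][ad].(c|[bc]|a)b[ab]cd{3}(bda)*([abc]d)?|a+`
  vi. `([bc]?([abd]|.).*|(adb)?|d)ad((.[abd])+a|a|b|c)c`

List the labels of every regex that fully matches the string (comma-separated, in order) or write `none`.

v

i → no match
ii → no match
iii → no match
iv → no match
v → match
vi → no match — must end with `c`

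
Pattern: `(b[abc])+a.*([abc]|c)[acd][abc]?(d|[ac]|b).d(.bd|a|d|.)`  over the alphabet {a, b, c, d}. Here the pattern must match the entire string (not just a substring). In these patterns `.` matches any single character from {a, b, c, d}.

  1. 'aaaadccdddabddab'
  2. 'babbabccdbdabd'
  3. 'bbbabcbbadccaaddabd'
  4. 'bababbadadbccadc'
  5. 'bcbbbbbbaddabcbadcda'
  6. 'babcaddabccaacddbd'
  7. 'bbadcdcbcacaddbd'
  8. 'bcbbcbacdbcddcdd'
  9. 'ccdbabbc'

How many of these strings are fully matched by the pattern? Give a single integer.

6

1 → no match — must start with 'b'
2 → match
3 → match
4 → match
5 → match
6 → match
7 → match
8 → no match
9. 'ccdbabbc' → no match — must start with 'b'
Total matched: 6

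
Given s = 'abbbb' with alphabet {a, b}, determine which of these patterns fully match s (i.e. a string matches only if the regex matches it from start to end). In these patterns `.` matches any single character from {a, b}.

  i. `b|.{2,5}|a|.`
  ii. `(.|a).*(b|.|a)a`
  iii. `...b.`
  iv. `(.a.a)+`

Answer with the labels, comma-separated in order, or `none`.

i → match
ii → no match — must end with 'a'
iii → match
iv → no match — must end with 'a'

i, iii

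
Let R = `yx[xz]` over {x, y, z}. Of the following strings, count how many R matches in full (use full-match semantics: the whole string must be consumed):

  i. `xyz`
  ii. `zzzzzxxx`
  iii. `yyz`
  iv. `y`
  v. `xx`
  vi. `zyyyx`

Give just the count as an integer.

0

i. `xyz` → no match — must start with `yx`
ii. `zzzzzxxx` → no match — must start with `yx`
iii. `yyz` → no match — must start with `yx`
iv. `y` → no match — must start with `yx`
v. `xx` → no match — must start with `yx`
vi. `zyyyx` → no match — must start with `yx`
Total matched: 0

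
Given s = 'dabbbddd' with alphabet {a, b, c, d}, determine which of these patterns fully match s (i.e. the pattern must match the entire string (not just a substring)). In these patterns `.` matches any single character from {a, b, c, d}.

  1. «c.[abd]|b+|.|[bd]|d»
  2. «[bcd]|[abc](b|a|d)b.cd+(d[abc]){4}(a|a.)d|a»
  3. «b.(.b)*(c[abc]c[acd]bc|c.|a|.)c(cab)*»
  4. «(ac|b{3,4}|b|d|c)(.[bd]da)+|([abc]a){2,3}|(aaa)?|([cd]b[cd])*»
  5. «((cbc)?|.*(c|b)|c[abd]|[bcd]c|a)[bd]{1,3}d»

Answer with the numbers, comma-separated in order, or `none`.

5

1 → no match
2 → no match
3 → no match — must start with 'b'
4 → no match
5 → match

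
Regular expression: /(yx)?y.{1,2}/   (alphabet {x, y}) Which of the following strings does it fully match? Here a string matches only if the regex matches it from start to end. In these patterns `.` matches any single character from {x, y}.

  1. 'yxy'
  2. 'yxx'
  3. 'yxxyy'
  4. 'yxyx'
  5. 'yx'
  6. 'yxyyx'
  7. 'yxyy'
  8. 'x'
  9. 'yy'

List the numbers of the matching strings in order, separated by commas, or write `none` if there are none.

1, 2, 4, 5, 6, 7, 9

1. 'yxy' → match
2. 'yxx' → match
3. 'yxxyy' → no match
4. 'yxyx' → match
5. 'yx' → match
6. 'yxyyx' → match
7. 'yxyy' → match
8. 'x' → no match
9. 'yy' → match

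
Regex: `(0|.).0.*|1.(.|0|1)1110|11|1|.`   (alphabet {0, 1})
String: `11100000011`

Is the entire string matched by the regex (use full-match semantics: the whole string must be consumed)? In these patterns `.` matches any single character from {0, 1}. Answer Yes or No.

No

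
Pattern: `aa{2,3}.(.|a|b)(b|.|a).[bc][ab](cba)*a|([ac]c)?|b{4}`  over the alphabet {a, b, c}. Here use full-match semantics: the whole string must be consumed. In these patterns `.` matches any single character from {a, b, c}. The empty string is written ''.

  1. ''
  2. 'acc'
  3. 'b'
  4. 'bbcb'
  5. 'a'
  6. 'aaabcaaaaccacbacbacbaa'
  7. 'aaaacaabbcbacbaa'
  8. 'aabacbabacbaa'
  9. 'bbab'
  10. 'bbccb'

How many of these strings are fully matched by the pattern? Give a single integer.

1. '' → match
2. 'acc' → no match
3. 'b' → no match
4. 'bbcb' → no match
5. 'a' → no match
6 → no match
7 → match
8 → no match
9. 'bbab' → no match
10. 'bbccb' → no match
Total matched: 2

2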